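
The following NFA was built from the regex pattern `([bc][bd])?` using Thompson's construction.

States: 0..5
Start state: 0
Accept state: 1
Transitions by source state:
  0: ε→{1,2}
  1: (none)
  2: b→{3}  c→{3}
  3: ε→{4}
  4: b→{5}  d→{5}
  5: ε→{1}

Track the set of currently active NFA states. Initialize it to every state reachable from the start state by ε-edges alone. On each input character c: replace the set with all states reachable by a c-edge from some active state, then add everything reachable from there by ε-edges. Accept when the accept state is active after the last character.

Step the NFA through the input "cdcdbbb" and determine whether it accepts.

initial (ε-close {0}): {0,1,2}
'c' @ 1: {3,4}
'd' @ 2: {1,5}  (accept∈set)
'c' @ 3: {}  — no active states
rest 'dbbb' ignored (set empty)
after full input: {}  (accept=1 not in)

Answer: REJECT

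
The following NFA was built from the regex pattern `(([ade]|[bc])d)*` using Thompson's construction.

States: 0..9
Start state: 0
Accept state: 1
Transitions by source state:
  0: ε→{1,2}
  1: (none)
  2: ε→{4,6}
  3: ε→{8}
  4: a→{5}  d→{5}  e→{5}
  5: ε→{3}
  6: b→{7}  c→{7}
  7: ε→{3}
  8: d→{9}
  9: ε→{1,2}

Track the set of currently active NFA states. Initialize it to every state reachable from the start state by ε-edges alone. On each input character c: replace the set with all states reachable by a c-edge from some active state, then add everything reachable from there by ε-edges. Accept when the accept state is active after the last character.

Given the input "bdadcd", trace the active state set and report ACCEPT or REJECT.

start: ε-closure({0}) = {0,1,2,4,6}
'b' @ 1: {3,7,8}
'd' @ 2: {1,2,4,6,9}  (accept∈set)
'a' @ 3: {3,5,8}
'd' @ 4: {1,2,4,6,9}  (accept∈set)
'c' @ 5: {3,7,8}
'd' @ 6: {1,2,4,6,9}  (accept∈set)
final: {1,2,4,6,9}; accept 1 in set

Answer: ACCEPT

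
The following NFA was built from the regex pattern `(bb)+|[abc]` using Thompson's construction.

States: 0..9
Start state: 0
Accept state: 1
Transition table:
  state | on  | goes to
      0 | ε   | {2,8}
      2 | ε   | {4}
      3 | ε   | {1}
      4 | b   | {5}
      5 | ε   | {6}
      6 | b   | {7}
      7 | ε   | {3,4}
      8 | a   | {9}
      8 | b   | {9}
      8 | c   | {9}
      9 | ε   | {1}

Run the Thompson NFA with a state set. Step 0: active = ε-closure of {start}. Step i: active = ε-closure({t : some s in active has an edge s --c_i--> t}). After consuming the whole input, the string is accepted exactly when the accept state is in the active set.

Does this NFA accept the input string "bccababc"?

initial (ε-close {0}): {0,2,4,8}
'b' @ 1: {1,5,6,9}  (accept∈set)
'c' @ 2: {}  — dead — no transitions
rest 'cababc' ignored (set empty)
end set {} — state 1 not in

Answer: REJECT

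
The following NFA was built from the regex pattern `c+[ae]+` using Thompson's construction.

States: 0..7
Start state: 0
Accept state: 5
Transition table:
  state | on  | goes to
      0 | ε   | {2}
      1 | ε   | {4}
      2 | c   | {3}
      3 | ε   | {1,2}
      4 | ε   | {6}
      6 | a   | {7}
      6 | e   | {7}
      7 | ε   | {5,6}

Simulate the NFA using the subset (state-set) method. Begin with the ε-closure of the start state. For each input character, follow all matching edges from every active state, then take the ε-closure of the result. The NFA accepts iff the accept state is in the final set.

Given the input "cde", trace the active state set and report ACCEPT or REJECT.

start: ε-closure({0}) = {0,2}
'c' @ 1: {1,2,3,4,6}
'd' @ 2: {}  — dead — no transitions
rest 'e' ignored (set empty)
after full input: {}  (accept=5 not in)

Answer: REJECT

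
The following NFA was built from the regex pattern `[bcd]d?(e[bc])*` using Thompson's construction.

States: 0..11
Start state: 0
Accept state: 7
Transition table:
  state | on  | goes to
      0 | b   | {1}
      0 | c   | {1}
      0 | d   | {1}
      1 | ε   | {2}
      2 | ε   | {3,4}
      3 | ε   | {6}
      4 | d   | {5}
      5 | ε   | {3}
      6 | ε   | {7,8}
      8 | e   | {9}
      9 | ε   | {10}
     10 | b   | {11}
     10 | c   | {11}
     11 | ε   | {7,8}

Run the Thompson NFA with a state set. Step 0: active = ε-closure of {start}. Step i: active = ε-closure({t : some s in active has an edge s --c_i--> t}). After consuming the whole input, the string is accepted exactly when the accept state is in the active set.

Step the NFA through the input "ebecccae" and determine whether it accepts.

Answer: REJECT

Steps:
start: ε-closure({0}) = {0}
'e' @ 1: {}  — dead — no transitions
rest 'becccae' ignored (set empty)
after full input: {}  (accept=7 not in)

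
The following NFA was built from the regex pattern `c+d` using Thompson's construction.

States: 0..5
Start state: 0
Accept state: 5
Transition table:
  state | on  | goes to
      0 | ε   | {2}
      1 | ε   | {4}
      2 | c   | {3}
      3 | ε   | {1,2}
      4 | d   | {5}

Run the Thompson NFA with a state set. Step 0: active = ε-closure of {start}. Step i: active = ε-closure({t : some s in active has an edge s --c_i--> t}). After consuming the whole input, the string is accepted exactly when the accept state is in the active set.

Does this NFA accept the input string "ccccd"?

Answer: ACCEPT

Trace:
start: ε-closure({0}) = {0,2}
'c' @ 1: {1,2,3,4}
'c' @ 2: {1,2,3,4}
'c' @ 3: {1,2,3,4}
'c' @ 4: {1,2,3,4}
'd' @ 5: {5}  [accepting]
final: {5}; accept 5 in set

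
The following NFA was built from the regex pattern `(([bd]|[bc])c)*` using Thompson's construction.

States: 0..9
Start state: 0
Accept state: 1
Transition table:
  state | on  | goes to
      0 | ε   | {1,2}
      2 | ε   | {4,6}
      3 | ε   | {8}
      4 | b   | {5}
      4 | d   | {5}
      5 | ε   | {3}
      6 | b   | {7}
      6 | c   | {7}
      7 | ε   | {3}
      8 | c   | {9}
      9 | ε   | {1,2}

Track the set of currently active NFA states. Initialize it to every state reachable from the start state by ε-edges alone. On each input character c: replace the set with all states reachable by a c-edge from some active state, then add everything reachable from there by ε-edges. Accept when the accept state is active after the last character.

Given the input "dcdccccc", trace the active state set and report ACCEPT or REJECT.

initial (ε-close {0}): {0,1,2,4,6}
'd' @ 1: {3,5,8}
'c' @ 2: {1,2,4,6,9}  ✓accept
'd' @ 3: {3,5,8}
'c' @ 4: {1,2,4,6,9}  ✓accept
'c' @ 5: {3,7,8}
'c' @ 6: {1,2,4,6,9}  ✓accept
'c' @ 7: {3,7,8}
'c' @ 8: {1,2,4,6,9}  ✓accept
final: {1,2,4,6,9}; accept 1 in set

Answer: ACCEPT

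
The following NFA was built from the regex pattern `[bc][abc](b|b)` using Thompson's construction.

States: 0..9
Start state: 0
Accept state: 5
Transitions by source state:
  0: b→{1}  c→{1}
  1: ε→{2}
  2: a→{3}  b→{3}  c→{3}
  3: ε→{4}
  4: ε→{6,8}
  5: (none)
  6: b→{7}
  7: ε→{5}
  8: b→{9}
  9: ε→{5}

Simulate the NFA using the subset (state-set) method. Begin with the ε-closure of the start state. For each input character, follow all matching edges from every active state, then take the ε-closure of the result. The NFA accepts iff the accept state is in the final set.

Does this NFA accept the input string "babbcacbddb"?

Answer: REJECT

Derivation:
S₀ = ε-closure({0}) = {0}
'b' @ 1: {1,2}
'a' @ 2: {3,4,6,8}
'b' @ 3: {5,7,9}  ✓accept
'b' @ 4: {}  — no active states
rest 'cacbddb' ignored (set empty)
end set {} — state 5 not in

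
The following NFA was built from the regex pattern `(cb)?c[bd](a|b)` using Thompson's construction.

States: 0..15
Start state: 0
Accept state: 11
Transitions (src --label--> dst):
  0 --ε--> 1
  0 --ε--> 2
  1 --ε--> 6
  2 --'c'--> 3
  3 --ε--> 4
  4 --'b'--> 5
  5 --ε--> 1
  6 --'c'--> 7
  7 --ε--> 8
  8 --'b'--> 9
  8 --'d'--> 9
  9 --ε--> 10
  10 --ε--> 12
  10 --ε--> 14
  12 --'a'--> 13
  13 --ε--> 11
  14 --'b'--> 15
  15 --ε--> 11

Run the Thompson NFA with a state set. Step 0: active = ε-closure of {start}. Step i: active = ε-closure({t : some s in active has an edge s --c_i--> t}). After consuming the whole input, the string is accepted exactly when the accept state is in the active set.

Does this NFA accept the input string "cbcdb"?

S₀ = ε-closure({0}) = {0,1,2,6}
'c' @ 1: {3,4,7,8}
'b' @ 2: {1,5,6,9,10,12,14}
'c' @ 3: {7,8}
'd' @ 4: {9,10,12,14}
'b' @ 5: {11,15}  ✓accept
final: {11,15}; accept 11 in set

Answer: ACCEPT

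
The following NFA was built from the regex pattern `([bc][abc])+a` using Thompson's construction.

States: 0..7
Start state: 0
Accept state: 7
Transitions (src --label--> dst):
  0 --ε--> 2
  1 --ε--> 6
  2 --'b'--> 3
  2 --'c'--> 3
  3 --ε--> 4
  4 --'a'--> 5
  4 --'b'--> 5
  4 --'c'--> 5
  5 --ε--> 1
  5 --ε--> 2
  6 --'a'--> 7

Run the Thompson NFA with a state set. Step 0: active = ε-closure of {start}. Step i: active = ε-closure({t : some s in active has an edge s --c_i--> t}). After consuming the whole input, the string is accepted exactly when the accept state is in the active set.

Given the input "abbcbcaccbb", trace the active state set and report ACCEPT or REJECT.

Answer: REJECT

Trace:
start: ε-closure({0}) = {0,2}
'a' @ 1: {}  — dead — no transitions
rest 'bbcbcaccbb' ignored (set empty)
final: {}; accept 7 not in set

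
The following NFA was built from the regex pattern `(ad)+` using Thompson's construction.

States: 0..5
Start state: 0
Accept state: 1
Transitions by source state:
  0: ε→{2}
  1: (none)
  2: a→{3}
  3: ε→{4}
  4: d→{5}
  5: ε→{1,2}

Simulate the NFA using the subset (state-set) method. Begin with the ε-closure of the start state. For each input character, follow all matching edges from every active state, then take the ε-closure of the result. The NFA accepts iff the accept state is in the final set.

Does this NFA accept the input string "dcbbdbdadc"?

start: ε-closure({0}) = {0,2}
'd' @ 1: {}  — state set empty
rest 'cbbdbdadc' ignored (set empty)
end set {} — state 1 not in

Answer: REJECT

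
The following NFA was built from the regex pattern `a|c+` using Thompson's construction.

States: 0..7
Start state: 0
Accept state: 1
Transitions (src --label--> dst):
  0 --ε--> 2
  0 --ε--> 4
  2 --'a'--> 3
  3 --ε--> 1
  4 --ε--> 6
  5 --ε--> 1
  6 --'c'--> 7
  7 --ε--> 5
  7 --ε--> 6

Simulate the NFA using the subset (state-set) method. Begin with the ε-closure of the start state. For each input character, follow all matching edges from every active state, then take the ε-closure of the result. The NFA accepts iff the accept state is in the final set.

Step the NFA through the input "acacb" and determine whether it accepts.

Answer: REJECT

Derivation:
start: ε-closure({0}) = {0,2,4,6}
'a' @ 1: {1,3}  [accepting]
'c' @ 2: {}  — dead — no transitions
rest 'acb' ignored (set empty)
after full input: {}  (accept=1 not in)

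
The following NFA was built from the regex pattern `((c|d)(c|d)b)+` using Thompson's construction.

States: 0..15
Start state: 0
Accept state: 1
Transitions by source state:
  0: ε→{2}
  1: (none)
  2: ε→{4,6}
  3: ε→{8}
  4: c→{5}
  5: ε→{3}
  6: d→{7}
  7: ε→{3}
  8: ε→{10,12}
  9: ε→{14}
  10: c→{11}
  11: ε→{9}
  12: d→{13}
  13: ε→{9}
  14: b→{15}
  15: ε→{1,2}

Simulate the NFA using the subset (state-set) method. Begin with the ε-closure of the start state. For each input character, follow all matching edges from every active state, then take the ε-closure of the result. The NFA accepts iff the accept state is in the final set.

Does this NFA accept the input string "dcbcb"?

Answer: REJECT

Trace:
S₀ = ε-closure({0}) = {0,2,4,6}
'd' @ 1: {3,7,8,10,12}
'c' @ 2: {9,11,14}
'b' @ 3: {1,2,4,6,15}  [accepting]
'c' @ 4: {3,5,8,10,12}
'b' @ 5: {}  — state set empty
end set {} — state 1 not in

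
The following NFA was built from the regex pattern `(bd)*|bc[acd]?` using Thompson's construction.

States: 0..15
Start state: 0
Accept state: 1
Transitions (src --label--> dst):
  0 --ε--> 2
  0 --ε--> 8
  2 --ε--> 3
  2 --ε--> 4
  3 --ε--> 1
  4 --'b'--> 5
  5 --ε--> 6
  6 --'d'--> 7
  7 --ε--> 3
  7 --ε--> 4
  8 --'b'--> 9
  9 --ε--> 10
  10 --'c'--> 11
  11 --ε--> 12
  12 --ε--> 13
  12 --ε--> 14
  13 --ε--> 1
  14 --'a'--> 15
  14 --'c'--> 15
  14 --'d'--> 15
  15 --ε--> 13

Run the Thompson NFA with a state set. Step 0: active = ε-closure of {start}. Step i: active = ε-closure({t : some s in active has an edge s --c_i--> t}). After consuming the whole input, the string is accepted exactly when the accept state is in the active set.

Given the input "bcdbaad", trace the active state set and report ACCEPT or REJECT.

start: ε-closure({0}) = {0,1,2,3,4,8}
'b' @ 1: {5,6,9,10}
'c' @ 2: {1,11,12,13,14}  (accept∈set)
'd' @ 3: {1,13,15}  (accept∈set)
'b' @ 4: {}  — state set empty
rest 'aad' ignored (set empty)
end set {} — state 1 not in

Answer: REJECT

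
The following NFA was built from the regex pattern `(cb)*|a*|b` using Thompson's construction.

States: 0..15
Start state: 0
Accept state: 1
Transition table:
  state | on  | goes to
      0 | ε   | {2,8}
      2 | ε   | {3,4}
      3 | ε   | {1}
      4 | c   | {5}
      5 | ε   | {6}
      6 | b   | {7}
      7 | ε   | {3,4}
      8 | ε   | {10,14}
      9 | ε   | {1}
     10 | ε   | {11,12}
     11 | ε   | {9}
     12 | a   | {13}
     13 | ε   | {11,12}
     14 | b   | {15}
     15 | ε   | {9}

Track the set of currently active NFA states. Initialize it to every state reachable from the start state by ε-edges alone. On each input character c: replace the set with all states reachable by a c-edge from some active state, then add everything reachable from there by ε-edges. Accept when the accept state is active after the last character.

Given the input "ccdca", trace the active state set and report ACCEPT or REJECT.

Answer: REJECT

Steps:
initial (ε-close {0}): {0,1,2,3,4,8,9,10,11,12,14}
'c' @ 1: {5,6}
'c' @ 2: {}  — state set empty
rest 'dca' ignored (set empty)
end set {} — state 1 not in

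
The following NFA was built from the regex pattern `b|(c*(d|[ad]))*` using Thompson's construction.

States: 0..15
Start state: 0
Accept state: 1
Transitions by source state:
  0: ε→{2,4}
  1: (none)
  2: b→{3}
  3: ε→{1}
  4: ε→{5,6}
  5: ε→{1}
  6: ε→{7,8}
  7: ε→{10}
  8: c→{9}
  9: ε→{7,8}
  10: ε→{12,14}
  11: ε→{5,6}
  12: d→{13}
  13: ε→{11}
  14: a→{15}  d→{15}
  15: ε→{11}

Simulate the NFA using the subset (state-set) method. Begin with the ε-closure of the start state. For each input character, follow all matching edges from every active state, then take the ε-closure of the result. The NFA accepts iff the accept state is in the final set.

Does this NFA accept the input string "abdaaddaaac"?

Answer: REJECT

Derivation:
S₀ = ε-closure({0}) = {0,1,2,4,5,6,7,8,10,12,14}
'a' @ 1: {1,5,6,7,8,10,11,12,14,15}  ✓accept
'b' @ 2: {}  — dead — no transitions
rest 'daaddaaac' ignored (set empty)
final: {}; accept 1 not in set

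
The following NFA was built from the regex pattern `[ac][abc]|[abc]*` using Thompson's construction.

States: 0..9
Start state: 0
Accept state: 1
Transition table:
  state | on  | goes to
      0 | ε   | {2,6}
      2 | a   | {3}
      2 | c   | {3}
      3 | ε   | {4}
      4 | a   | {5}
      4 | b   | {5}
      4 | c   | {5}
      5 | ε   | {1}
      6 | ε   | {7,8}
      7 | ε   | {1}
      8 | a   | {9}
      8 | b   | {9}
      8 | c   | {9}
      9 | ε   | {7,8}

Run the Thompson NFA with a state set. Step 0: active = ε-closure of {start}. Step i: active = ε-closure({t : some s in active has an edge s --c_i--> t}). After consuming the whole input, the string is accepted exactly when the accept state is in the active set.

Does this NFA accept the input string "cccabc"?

start: ε-closure({0}) = {0,1,2,6,7,8}
'c' @ 1: {1,3,4,7,8,9}  [accepting]
'c' @ 2: {1,5,7,8,9}  [accepting]
'c' @ 3: {1,7,8,9}  [accepting]
'a' @ 4: {1,7,8,9}  [accepting]
'b' @ 5: {1,7,8,9}  [accepting]
'c' @ 6: {1,7,8,9}  [accepting]
final: {1,7,8,9}; accept 1 in set

Answer: ACCEPT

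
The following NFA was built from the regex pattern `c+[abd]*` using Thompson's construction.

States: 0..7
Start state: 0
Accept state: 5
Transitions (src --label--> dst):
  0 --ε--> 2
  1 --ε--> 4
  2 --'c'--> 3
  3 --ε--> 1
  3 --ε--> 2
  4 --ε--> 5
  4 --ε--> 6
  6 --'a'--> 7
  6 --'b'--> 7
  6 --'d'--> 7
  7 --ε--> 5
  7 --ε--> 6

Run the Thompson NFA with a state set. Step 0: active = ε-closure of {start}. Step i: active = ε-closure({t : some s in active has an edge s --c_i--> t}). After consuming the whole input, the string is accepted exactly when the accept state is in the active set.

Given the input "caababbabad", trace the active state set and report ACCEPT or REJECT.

start: ε-closure({0}) = {0,2}
'c' @ 1: {1,2,3,4,5,6}  (accept∈set)
'a' @ 2: {5,6,7}  (accept∈set)
'a' @ 3: {5,6,7}  (accept∈set)
'b' @ 4: {5,6,7}  (accept∈set)
'a' @ 5: {5,6,7}  (accept∈set)
'b' @ 6: {5,6,7}  (accept∈set)
'b' @ 7: {5,6,7}  (accept∈set)
'a' @ 8: {5,6,7}  (accept∈set)
'b' @ 9: {5,6,7}  (accept∈set)
'a' @ 10: {5,6,7}  (accept∈set)
'd' @ 11: {5,6,7}  (accept∈set)
final: {5,6,7}; accept 5 in set

Answer: ACCEPT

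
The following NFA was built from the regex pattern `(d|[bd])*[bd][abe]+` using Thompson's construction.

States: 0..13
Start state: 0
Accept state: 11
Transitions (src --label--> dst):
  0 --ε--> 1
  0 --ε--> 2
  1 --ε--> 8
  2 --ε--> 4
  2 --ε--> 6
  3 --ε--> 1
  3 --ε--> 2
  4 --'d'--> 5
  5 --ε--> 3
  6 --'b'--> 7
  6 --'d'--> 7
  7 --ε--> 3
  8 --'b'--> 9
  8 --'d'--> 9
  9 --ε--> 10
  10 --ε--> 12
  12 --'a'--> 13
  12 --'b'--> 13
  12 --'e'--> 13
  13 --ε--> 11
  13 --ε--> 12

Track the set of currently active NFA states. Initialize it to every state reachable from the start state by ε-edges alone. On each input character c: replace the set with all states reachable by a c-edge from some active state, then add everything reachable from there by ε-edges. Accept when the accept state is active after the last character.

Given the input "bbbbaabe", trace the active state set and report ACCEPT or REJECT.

initial (ε-close {0}): {0,1,2,4,6,8}
'b' @ 1: {1,2,3,4,6,7,8,9,10,12}
'b' @ 2: {1,2,3,4,6,7,8,9,10,11,12,13}  [accepting]
'b' @ 3: {1,2,3,4,6,7,8,9,10,11,12,13}  [accepting]
'b' @ 4: {1,2,3,4,6,7,8,9,10,11,12,13}  [accepting]
'a' @ 5: {11,12,13}  [accepting]
'a' @ 6: {11,12,13}  [accepting]
'b' @ 7: {11,12,13}  [accepting]
'e' @ 8: {11,12,13}  [accepting]
end set {11,12,13} — state 11 in

Answer: ACCEPT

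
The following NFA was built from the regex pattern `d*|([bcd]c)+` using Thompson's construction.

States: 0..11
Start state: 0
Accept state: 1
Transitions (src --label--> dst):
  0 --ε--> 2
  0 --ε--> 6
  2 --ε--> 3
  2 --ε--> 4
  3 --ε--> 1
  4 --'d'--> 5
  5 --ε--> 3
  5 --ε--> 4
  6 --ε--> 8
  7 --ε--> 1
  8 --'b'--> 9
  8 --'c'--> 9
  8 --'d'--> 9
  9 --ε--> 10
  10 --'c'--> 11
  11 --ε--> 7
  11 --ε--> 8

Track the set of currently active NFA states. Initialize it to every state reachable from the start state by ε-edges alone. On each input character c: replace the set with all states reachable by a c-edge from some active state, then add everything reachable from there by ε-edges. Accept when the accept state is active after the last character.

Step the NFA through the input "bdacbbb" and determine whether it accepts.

initial (ε-close {0}): {0,1,2,3,4,6,8}
'b' @ 1: {9,10}
'd' @ 2: {}  — state set empty
rest 'acbbb' ignored (set empty)
final: {}; accept 1 not in set

Answer: REJECT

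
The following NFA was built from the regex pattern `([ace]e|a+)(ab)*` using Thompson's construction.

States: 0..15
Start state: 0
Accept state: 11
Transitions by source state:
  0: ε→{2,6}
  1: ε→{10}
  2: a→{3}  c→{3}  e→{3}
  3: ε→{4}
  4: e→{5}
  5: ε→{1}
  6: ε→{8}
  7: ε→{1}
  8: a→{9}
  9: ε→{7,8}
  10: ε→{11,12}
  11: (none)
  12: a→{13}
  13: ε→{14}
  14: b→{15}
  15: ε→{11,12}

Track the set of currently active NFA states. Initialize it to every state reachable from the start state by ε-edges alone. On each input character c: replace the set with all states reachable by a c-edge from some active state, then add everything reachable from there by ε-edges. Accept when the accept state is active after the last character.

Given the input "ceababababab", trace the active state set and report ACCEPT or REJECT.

Answer: ACCEPT

Trace:
start: ε-closure({0}) = {0,2,6,8}
'c' @ 1: {3,4}
'e' @ 2: {1,5,10,11,12}  [accepting]
'a' @ 3: {13,14}
'b' @ 4: {11,12,15}  [accepting]
'a' @ 5: {13,14}
'b' @ 6: {11,12,15}  [accepting]
'a' @ 7: {13,14}
'b' @ 8: {11,12,15}  [accepting]
'a' @ 9: {13,14}
'b' @ 10: {11,12,15}  [accepting]
'a' @ 11: {13,14}
'b' @ 12: {11,12,15}  [accepting]
final: {11,12,15}; accept 11 in set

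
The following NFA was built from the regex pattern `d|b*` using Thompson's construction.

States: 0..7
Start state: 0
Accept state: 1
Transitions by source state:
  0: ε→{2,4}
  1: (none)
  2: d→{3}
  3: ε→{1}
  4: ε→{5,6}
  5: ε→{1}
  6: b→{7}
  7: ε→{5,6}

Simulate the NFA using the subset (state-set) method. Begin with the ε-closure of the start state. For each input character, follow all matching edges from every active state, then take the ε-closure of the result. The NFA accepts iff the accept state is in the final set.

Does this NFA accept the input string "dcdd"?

start: ε-closure({0}) = {0,1,2,4,5,6}
'd' @ 1: {1,3}  (accept∈set)
'c' @ 2: {}  — no active states
rest 'dd' ignored (set empty)
end set {} — state 1 not in

Answer: REJECT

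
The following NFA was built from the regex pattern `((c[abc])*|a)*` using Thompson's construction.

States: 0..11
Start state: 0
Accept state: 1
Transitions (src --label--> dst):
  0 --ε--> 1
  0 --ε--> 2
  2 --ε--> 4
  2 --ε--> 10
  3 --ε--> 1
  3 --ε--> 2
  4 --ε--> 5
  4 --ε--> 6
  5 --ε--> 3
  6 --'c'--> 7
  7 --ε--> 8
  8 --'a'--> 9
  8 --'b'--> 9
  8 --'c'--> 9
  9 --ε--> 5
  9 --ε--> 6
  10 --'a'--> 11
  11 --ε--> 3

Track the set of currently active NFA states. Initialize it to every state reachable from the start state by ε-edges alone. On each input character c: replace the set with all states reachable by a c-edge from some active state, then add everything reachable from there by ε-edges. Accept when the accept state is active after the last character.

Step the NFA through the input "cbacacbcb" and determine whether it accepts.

Answer: ACCEPT

Steps:
initial (ε-close {0}): {0,1,2,3,4,5,6,10}
'c' @ 1: {7,8}
'b' @ 2: {1,2,3,4,5,6,9,10}  (accept∈set)
'a' @ 3: {1,2,3,4,5,6,10,11}  (accept∈set)
'c' @ 4: {7,8}
'a' @ 5: {1,2,3,4,5,6,9,10}  (accept∈set)
'c' @ 6: {7,8}
'b' @ 7: {1,2,3,4,5,6,9,10}  (accept∈set)
'c' @ 8: {7,8}
'b' @ 9: {1,2,3,4,5,6,9,10}  (accept∈set)
after full input: {1,2,3,4,5,6,9,10}  (accept=1 in)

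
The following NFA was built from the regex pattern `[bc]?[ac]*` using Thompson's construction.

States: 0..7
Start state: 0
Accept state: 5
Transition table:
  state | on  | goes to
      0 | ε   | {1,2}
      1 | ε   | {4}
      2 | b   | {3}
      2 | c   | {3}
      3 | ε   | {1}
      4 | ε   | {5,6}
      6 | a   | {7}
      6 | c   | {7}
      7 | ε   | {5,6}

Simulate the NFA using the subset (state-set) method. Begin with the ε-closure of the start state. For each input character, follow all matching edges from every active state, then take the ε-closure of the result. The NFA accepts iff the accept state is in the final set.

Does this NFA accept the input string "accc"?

Answer: ACCEPT

Trace:
S₀ = ε-closure({0}) = {0,1,2,4,5,6}
'a' @ 1: {5,6,7}  [accepting]
'c' @ 2: {5,6,7}  [accepting]
'c' @ 3: {5,6,7}  [accepting]
'c' @ 4: {5,6,7}  [accepting]
final: {5,6,7}; accept 5 in set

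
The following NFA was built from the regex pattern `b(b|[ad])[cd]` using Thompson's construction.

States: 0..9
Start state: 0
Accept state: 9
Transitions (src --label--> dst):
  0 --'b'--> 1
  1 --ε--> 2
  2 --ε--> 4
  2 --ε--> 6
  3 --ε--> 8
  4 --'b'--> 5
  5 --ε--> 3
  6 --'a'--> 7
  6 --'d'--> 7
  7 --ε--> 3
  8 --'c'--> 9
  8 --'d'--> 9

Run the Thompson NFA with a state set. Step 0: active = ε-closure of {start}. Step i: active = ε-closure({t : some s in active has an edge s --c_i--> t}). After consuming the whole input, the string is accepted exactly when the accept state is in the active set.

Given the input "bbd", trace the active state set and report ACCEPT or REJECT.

S₀ = ε-closure({0}) = {0}
'b' @ 1: {1,2,4,6}
'b' @ 2: {3,5,8}
'd' @ 3: {9}  ✓accept
final: {9}; accept 9 in set

Answer: ACCEPT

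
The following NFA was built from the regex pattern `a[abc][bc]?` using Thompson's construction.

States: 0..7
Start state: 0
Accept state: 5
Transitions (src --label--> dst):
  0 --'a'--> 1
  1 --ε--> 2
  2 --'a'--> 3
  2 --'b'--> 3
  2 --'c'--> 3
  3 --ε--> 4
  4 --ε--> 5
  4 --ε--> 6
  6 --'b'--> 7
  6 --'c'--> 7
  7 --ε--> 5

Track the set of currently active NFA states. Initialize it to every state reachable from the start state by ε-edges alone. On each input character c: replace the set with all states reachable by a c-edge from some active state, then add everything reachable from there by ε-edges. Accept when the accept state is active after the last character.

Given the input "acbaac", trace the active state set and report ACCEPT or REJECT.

initial (ε-close {0}): {0}
'a' @ 1: {1,2}
'c' @ 2: {3,4,5,6}  (accept∈set)
'b' @ 3: {5,7}  (accept∈set)
'a' @ 4: {}  — no active states
rest 'ac' ignored (set empty)
end set {} — state 5 not in

Answer: REJECT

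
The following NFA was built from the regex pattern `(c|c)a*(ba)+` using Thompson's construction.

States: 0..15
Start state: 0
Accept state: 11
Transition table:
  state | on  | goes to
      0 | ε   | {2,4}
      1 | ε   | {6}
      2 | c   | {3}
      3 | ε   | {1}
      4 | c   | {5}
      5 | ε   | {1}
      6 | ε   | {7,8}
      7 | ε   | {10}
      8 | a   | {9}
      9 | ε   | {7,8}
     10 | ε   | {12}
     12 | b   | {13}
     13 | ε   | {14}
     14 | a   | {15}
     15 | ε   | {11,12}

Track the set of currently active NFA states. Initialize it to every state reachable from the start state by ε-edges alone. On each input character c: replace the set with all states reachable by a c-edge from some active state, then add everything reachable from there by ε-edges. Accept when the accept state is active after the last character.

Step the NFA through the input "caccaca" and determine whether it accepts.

start: ε-closure({0}) = {0,2,4}
'c' @ 1: {1,3,5,6,7,8,10,12}
'a' @ 2: {7,8,9,10,12}
'c' @ 3: {}  — dead — no transitions
rest 'caca' ignored (set empty)
after full input: {}  (accept=11 not in)

Answer: REJECT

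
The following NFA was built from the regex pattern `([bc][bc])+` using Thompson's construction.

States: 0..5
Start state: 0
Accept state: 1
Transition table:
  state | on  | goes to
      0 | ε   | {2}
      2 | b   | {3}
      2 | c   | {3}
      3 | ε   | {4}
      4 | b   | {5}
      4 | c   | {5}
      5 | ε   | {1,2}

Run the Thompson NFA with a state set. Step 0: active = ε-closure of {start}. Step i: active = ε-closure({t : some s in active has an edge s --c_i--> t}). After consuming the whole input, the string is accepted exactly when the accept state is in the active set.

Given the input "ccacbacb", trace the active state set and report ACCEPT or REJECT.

start: ε-closure({0}) = {0,2}
'c' @ 1: {3,4}
'c' @ 2: {1,2,5}  ✓accept
'a' @ 3: {}  — dead — no transitions
rest 'cbacb' ignored (set empty)
end set {} — state 1 not in

Answer: REJECT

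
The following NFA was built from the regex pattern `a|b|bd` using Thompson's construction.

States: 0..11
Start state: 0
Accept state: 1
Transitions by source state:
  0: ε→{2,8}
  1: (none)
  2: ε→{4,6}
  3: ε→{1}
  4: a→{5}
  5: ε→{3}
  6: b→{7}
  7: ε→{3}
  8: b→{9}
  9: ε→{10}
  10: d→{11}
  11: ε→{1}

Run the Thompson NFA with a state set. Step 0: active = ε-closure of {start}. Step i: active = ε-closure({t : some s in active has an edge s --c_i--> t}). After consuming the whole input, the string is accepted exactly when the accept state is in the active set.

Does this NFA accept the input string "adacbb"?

S₀ = ε-closure({0}) = {0,2,4,6,8}
'a' @ 1: {1,3,5}  [accepting]
'd' @ 2: {}  — no active states
rest 'acbb' ignored (set empty)
end set {} — state 1 not in

Answer: REJECT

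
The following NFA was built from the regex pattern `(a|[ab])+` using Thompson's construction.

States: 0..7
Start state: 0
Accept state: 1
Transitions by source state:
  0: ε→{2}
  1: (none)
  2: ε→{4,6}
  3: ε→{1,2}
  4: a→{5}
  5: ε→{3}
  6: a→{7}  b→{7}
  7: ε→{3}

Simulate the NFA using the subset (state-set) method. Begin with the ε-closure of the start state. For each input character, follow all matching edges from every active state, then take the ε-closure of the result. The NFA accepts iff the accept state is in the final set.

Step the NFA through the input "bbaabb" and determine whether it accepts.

S₀ = ε-closure({0}) = {0,2,4,6}
'b' @ 1: {1,2,3,4,6,7}  [accepting]
'b' @ 2: {1,2,3,4,6,7}  [accepting]
'a' @ 3: {1,2,3,4,5,6,7}  [accepting]
'a' @ 4: {1,2,3,4,5,6,7}  [accepting]
'b' @ 5: {1,2,3,4,6,7}  [accepting]
'b' @ 6: {1,2,3,4,6,7}  [accepting]
end set {1,2,3,4,6,7} — state 1 in

Answer: ACCEPT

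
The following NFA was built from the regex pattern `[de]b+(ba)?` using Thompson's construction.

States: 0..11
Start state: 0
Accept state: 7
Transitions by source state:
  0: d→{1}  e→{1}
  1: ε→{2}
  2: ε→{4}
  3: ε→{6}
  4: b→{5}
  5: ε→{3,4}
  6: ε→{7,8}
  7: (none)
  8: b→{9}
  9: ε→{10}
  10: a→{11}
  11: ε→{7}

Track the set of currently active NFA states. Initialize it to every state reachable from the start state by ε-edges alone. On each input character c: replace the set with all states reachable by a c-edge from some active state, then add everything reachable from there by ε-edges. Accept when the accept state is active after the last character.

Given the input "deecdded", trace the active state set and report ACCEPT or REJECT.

Answer: REJECT

Steps:
S₀ = ε-closure({0}) = {0}
'd' @ 1: {1,2,4}
'e' @ 2: {}  — dead — no transitions
rest 'ecdded' ignored (set empty)
end set {} — state 7 not in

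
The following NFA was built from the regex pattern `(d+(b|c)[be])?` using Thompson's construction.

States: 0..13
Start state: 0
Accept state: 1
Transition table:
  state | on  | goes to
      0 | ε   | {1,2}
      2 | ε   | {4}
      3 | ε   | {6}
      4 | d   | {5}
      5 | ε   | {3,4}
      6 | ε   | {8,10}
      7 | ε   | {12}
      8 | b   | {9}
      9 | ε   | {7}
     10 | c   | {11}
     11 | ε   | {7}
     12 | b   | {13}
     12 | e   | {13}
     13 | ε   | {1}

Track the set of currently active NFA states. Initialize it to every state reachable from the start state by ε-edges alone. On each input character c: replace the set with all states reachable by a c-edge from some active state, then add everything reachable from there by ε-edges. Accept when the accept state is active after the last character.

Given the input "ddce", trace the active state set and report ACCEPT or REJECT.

Answer: ACCEPT

Derivation:
initial (ε-close {0}): {0,1,2,4}
'd' @ 1: {3,4,5,6,8,10}
'd' @ 2: {3,4,5,6,8,10}
'c' @ 3: {7,11,12}
'e' @ 4: {1,13}  ✓accept
end set {1,13} — state 1 in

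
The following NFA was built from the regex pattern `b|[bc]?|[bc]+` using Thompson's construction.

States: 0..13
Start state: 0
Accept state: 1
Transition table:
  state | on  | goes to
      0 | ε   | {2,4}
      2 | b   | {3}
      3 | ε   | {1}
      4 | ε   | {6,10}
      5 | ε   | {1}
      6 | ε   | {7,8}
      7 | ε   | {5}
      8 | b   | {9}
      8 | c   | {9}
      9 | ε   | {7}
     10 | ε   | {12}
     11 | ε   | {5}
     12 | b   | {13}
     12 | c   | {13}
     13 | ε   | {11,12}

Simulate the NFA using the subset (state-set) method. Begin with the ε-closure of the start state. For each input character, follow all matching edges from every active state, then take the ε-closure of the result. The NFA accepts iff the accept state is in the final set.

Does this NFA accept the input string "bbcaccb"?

Answer: REJECT

Derivation:
S₀ = ε-closure({0}) = {0,1,2,4,5,6,7,8,10,12}
'b' @ 1: {1,3,5,7,9,11,12,13}  ✓accept
'b' @ 2: {1,5,11,12,13}  ✓accept
'c' @ 3: {1,5,11,12,13}  ✓accept
'a' @ 4: {}  — dead — no transitions
rest 'ccb' ignored (set empty)
final: {}; accept 1 not in set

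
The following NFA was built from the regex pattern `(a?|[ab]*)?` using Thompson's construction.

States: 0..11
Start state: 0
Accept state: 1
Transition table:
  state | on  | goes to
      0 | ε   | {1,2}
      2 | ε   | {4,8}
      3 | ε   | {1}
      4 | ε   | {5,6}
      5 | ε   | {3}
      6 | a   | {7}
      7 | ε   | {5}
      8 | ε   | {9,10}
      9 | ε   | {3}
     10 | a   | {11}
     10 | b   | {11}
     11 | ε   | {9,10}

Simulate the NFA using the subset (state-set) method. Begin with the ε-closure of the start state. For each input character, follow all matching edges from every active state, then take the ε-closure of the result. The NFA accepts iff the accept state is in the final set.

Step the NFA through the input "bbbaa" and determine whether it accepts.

initial (ε-close {0}): {0,1,2,3,4,5,6,8,9,10}
'b' @ 1: {1,3,9,10,11}  (accept∈set)
'b' @ 2: {1,3,9,10,11}  (accept∈set)
'b' @ 3: {1,3,9,10,11}  (accept∈set)
'a' @ 4: {1,3,9,10,11}  (accept∈set)
'a' @ 5: {1,3,9,10,11}  (accept∈set)
end set {1,3,9,10,11} — state 1 in

Answer: ACCEPT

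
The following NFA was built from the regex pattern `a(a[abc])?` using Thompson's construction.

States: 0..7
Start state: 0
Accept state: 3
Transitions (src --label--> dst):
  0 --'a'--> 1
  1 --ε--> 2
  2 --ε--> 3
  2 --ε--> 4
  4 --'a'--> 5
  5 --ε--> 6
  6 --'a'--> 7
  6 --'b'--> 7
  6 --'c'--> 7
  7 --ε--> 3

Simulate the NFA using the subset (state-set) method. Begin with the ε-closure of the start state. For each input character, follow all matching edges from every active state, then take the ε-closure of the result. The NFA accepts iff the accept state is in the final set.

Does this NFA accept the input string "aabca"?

initial (ε-close {0}): {0}
'a' @ 1: {1,2,3,4}  ✓accept
'a' @ 2: {5,6}
'b' @ 3: {3,7}  ✓accept
'c' @ 4: {}  — dead — no transitions
rest 'a' ignored (set empty)
after full input: {}  (accept=3 not in)

Answer: REJECT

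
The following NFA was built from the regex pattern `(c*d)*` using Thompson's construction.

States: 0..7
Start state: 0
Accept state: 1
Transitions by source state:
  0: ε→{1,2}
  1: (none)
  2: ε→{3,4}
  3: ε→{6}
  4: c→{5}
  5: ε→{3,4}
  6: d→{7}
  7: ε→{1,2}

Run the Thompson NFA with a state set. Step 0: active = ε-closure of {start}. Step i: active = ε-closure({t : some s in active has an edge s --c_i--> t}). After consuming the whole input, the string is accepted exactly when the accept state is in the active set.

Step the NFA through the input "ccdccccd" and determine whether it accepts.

initial (ε-close {0}): {0,1,2,3,4,6}
'c' @ 1: {3,4,5,6}
'c' @ 2: {3,4,5,6}
'd' @ 3: {1,2,3,4,6,7}  [accepting]
'c' @ 4: {3,4,5,6}
'c' @ 5: {3,4,5,6}
'c' @ 6: {3,4,5,6}
'c' @ 7: {3,4,5,6}
'd' @ 8: {1,2,3,4,6,7}  [accepting]
end set {1,2,3,4,6,7} — state 1 in

Answer: ACCEPT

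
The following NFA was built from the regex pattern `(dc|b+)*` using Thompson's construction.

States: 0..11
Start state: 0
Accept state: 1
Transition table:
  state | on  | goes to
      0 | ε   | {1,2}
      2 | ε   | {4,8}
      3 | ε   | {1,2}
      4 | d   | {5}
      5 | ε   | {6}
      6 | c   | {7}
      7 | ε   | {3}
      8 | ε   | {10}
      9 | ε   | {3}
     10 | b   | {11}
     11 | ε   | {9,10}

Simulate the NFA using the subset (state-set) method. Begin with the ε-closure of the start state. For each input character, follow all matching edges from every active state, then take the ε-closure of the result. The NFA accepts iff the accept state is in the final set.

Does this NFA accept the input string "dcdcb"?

initial (ε-close {0}): {0,1,2,4,8,10}
'd' @ 1: {5,6}
'c' @ 2: {1,2,3,4,7,8,10}  ✓accept
'd' @ 3: {5,6}
'c' @ 4: {1,2,3,4,7,8,10}  ✓accept
'b' @ 5: {1,2,3,4,8,9,10,11}  ✓accept
final: {1,2,3,4,8,9,10,11}; accept 1 in set

Answer: ACCEPT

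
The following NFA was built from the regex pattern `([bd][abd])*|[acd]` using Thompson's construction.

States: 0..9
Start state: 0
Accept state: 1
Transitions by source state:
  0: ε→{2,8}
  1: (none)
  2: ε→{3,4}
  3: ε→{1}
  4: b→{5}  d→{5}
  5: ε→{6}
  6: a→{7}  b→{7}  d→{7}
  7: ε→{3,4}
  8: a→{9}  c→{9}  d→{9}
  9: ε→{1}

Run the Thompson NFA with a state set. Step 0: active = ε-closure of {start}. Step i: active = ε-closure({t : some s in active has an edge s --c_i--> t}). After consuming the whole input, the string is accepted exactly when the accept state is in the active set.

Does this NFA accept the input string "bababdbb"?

Answer: ACCEPT

Steps:
S₀ = ε-closure({0}) = {0,1,2,3,4,8}
'b' @ 1: {5,6}
'a' @ 2: {1,3,4,7}  [accepting]
'b' @ 3: {5,6}
'a' @ 4: {1,3,4,7}  [accepting]
'b' @ 5: {5,6}
'd' @ 6: {1,3,4,7}  [accepting]
'b' @ 7: {5,6}
'b' @ 8: {1,3,4,7}  [accepting]
after full input: {1,3,4,7}  (accept=1 in)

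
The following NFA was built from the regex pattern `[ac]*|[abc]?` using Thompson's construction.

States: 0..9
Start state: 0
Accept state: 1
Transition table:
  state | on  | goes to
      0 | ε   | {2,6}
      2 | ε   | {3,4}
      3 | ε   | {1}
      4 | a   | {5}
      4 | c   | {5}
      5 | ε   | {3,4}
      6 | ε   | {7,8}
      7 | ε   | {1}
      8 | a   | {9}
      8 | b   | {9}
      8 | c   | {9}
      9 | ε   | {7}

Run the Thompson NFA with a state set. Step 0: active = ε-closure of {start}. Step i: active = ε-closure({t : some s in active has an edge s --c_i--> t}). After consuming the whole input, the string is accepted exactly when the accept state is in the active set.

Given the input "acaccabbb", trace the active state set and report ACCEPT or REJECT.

initial (ε-close {0}): {0,1,2,3,4,6,7,8}
'a' @ 1: {1,3,4,5,7,9}  (accept∈set)
'c' @ 2: {1,3,4,5}  (accept∈set)
'a' @ 3: {1,3,4,5}  (accept∈set)
'c' @ 4: {1,3,4,5}  (accept∈set)
'c' @ 5: {1,3,4,5}  (accept∈set)
'a' @ 6: {1,3,4,5}  (accept∈set)
'b' @ 7: {}  — no active states
rest 'bb' ignored (set empty)
final: {}; accept 1 not in set

Answer: REJECT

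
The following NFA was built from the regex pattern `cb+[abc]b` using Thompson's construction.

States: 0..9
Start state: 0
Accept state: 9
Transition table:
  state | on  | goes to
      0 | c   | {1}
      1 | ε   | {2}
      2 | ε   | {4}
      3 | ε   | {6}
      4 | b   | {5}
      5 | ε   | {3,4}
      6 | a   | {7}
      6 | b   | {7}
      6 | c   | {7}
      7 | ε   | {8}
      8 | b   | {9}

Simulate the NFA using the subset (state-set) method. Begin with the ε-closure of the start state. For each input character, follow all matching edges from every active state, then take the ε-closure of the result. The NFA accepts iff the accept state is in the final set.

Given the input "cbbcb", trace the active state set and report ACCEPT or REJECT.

start: ε-closure({0}) = {0}
'c' @ 1: {1,2,4}
'b' @ 2: {3,4,5,6}
'b' @ 3: {3,4,5,6,7,8}
'c' @ 4: {7,8}
'b' @ 5: {9}  (accept∈set)
end set {9} — state 9 in

Answer: ACCEPT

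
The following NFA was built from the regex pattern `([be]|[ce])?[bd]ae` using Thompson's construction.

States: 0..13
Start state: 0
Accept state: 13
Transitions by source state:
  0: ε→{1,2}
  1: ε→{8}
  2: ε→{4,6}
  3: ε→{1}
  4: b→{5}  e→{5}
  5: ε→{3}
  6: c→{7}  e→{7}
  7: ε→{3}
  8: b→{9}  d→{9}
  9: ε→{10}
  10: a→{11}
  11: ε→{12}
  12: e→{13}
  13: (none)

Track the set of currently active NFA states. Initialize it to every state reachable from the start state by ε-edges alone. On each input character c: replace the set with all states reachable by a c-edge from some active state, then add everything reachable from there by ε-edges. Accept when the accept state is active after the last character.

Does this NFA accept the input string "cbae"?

initial (ε-close {0}): {0,1,2,4,6,8}
'c' @ 1: {1,3,7,8}
'b' @ 2: {9,10}
'a' @ 3: {11,12}
'e' @ 4: {13}  [accepting]
end set {13} — state 13 in

Answer: ACCEPT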